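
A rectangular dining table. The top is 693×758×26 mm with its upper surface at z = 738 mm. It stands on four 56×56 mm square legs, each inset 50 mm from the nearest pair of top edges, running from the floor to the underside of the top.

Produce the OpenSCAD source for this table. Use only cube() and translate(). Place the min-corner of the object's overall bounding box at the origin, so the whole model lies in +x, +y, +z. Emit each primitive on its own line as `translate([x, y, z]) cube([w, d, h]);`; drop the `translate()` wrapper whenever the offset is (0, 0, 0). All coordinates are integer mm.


translate([0, 0, 712]) cube([693, 758, 26]);
translate([50, 50, 0]) cube([56, 56, 712]);
translate([587, 50, 0]) cube([56, 56, 712]);
translate([50, 652, 0]) cube([56, 56, 712]);
translate([587, 652, 0]) cube([56, 56, 712]);


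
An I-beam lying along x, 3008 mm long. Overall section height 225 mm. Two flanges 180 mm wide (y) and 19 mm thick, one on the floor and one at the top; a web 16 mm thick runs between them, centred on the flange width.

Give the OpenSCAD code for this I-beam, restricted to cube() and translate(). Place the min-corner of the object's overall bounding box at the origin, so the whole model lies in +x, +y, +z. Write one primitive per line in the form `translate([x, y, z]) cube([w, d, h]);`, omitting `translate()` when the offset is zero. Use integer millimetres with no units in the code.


cube([3008, 180, 19]);
translate([0, 82, 19]) cube([3008, 16, 187]);
translate([0, 0, 206]) cube([3008, 180, 19]);


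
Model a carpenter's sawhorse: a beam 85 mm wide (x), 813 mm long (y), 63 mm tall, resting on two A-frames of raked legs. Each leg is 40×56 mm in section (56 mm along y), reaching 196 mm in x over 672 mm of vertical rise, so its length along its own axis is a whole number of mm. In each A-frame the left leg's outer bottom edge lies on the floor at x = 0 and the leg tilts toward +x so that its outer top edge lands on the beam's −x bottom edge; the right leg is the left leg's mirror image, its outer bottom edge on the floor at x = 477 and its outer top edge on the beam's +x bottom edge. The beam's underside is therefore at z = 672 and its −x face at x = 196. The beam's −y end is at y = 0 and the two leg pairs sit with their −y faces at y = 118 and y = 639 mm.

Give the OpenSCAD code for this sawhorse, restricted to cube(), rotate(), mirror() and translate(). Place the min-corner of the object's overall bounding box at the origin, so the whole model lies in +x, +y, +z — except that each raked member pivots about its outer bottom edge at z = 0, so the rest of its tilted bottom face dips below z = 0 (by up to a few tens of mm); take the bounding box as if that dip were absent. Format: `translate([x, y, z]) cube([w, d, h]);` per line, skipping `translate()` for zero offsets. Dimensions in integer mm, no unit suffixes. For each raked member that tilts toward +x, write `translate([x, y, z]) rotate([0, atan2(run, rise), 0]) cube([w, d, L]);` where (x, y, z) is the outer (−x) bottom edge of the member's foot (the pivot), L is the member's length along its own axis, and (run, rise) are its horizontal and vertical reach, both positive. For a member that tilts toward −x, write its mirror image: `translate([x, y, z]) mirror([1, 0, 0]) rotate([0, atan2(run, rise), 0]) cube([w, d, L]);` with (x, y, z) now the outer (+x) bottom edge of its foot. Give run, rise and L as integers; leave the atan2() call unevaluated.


translate([196, 0, 672]) cube([85, 813, 63]);
translate([0, 118, 0]) rotate([0, atan2(196, 672), 0]) cube([40, 56, 700]);
translate([477, 118, 0]) mirror([1, 0, 0]) rotate([0, atan2(196, 672), 0]) cube([40, 56, 700]);
translate([0, 639, 0]) rotate([0, atan2(196, 672), 0]) cube([40, 56, 700]);
translate([477, 639, 0]) mirror([1, 0, 0]) rotate([0, atan2(196, 672), 0]) cube([40, 56, 700]);


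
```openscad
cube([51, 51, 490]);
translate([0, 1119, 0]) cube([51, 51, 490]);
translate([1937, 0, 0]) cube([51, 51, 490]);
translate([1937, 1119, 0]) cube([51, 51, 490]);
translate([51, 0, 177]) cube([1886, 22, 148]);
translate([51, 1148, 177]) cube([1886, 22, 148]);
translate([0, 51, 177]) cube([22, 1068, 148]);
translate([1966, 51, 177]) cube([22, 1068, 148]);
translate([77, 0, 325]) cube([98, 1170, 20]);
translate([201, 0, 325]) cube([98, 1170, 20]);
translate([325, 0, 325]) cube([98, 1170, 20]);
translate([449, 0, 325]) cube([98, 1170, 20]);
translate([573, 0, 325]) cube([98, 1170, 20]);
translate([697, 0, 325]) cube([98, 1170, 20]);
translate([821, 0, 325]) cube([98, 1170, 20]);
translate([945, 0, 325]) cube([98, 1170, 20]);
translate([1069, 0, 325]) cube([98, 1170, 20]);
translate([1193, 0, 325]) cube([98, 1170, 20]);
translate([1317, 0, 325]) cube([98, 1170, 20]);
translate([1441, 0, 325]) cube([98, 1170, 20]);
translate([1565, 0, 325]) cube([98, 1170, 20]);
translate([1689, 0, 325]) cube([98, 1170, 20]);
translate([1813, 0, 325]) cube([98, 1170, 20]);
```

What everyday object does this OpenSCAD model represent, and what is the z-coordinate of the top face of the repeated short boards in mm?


A bed frame. The slat-top height is 345 mm.

Four posts, four rails, and a row of slats — a bed frame. Slats sit on the rails at z = 177 + 148 = 325; with slat thickness 20, the top is 345 mm.


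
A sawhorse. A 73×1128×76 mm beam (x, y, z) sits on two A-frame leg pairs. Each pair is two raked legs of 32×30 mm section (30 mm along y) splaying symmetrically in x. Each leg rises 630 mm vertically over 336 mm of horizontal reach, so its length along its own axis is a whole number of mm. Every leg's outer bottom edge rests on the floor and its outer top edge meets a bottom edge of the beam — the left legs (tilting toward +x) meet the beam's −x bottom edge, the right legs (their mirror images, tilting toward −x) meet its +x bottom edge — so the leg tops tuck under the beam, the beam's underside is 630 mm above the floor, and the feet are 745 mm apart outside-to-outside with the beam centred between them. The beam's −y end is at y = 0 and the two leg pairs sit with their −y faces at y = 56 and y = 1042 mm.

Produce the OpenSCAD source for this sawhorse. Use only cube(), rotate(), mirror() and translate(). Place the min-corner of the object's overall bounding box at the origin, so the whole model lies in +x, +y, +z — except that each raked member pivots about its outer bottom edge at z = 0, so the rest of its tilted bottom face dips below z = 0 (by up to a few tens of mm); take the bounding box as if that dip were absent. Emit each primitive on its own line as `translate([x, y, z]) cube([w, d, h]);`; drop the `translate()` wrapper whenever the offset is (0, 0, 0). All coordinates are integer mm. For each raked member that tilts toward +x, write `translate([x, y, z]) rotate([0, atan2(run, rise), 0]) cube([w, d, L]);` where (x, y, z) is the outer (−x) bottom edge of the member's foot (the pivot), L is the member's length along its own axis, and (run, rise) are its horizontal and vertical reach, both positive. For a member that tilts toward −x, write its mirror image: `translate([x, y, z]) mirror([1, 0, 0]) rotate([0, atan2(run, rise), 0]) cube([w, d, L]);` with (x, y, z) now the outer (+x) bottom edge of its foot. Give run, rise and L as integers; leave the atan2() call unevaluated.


// leg length = √(336² + 630²) = 714
// right-leg outer foot x = 2·336 + 73 = 745
// beam min-corner = (336, 0, 630)
translate([336, 0, 630]) cube([73, 1128, 76]);
translate([0, 56, 0]) rotate([0, atan2(336, 630), 0]) cube([32, 30, 714]);
translate([745, 56, 0]) mirror([1, 0, 0]) rotate([0, atan2(336, 630), 0]) cube([32, 30, 714]);
translate([0, 1042, 0]) rotate([0, atan2(336, 630), 0]) cube([32, 30, 714]);
translate([745, 1042, 0]) mirror([1, 0, 0]) rotate([0, atan2(336, 630), 0]) cube([32, 30, 714]);


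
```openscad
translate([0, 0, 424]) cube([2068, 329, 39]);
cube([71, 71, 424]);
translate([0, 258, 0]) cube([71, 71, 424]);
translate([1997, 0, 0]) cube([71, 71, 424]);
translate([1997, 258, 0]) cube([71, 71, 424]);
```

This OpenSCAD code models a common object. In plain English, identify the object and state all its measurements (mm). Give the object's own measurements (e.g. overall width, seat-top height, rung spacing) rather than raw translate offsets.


A long wooden bench with a 2068 mm (x) × 329 mm (y) seat, 39 mm thick, its top surface 463 mm above the floor. Four 71 mm square legs at the seat corners, flush with the edges, run from z = 0 to the seat underside.


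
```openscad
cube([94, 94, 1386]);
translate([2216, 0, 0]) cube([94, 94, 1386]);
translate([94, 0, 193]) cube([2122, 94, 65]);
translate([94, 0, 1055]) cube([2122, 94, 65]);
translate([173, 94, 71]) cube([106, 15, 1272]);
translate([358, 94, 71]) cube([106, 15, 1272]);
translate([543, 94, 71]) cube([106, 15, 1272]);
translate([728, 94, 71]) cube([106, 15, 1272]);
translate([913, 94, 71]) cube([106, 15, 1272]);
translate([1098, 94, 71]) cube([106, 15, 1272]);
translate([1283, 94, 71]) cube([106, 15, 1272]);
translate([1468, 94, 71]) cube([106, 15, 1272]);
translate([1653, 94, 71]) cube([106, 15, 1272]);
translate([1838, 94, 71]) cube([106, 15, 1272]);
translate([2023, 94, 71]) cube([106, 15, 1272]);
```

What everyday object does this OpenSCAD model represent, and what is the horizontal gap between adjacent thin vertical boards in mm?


A fence section. The picket gap is 79 mm.

Two posts, two rails, 11 pickets — a fence section. Span 2122 mm holds 11 pickets of 106 mm with 12 equal gaps: ⌊(2122 − 11·106) / 12⌋ = 79 mm.


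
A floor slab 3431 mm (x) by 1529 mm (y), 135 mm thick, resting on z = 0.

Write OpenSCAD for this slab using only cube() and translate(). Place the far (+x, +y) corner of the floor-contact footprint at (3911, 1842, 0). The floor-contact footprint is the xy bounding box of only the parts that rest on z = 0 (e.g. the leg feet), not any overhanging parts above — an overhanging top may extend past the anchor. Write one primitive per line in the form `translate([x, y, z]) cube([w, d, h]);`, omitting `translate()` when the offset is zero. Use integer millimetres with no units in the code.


translate([480, 313, 0]) cube([3431, 1529, 135]);


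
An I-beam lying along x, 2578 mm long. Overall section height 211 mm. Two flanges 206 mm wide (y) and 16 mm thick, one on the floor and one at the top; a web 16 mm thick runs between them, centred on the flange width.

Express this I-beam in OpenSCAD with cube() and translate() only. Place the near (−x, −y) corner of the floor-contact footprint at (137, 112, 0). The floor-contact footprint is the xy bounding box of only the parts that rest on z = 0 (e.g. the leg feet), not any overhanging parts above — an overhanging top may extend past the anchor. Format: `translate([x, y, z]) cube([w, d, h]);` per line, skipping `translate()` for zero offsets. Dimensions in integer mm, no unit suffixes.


translate([137, 112, 0]) cube([2578, 206, 16]);
translate([137, 207, 16]) cube([2578, 16, 179]);
translate([137, 112, 195]) cube([2578, 206, 16]);


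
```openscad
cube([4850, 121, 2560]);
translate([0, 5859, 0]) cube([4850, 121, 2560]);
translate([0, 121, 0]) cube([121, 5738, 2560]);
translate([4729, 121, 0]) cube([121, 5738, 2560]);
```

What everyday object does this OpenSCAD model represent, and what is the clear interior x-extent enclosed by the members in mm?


A house (or room) frame. The interior width is 4608 mm.

Four 2560 mm walls enclosing a rectangle with no floor or roof — a room or house frame. Outside width is 4850 mm and wall thickness is 121 mm, so the interior width is 4850 − 2 × 121 = 4608 mm.


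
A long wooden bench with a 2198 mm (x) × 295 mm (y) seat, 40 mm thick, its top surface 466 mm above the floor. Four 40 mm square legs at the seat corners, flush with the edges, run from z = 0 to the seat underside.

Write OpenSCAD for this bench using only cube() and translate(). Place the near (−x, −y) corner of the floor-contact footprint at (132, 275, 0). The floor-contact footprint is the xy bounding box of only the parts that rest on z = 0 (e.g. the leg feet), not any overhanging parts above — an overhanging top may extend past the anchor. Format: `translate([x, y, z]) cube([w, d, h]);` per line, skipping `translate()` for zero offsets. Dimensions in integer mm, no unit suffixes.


translate([132, 275, 426]) cube([2198, 295, 40]);
translate([132, 275, 0]) cube([40, 40, 426]);
translate([132, 530, 0]) cube([40, 40, 426]);
translate([2290, 275, 0]) cube([40, 40, 426]);
translate([2290, 530, 0]) cube([40, 40, 426]);


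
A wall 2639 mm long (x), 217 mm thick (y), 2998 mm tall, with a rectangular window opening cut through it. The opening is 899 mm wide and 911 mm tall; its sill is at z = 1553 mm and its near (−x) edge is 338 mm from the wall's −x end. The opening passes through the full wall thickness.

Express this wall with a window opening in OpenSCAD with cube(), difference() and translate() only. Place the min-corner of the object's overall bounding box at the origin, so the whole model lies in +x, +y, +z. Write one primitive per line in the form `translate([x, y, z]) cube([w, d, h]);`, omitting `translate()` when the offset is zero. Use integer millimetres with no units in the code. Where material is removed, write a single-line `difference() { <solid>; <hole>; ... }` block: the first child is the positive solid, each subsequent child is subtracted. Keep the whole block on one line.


difference() { cube([2639, 217, 2998]); translate([338, 0, 1553]) cube([899, 217, 911]); }


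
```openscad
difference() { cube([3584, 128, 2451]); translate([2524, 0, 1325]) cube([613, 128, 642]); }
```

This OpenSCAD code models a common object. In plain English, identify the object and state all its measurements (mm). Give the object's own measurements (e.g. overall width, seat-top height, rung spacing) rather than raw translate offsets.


A wall 3584 mm long (x), 128 mm thick (y), 2451 mm tall, with a rectangular window opening cut through it. The opening is 613 mm wide and 642 mm tall; its sill is at z = 1325 mm and its near (−x) edge is 2524 mm from the wall's −x end. The opening passes through the full wall thickness.


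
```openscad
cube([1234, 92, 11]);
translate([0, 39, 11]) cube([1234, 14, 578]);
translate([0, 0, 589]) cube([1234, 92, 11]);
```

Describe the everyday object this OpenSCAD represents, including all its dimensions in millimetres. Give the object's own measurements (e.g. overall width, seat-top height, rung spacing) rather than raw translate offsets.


An I-beam lying along x, 1234 mm long. Overall section height 600 mm. Two flanges 92 mm wide (y) and 11 mm thick, one on the floor and one at the top; a web 14 mm thick runs between them, centred on the flange width.


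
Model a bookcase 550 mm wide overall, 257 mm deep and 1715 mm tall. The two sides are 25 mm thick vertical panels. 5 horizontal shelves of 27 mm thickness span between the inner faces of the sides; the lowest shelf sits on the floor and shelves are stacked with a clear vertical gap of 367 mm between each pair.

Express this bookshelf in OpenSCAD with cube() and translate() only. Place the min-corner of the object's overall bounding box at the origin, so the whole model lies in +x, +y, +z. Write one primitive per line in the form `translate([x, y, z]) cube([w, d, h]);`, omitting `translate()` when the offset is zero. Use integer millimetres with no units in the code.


cube([25, 257, 1715]);
translate([525, 0, 0]) cube([25, 257, 1715]);
translate([25, 0, 0]) cube([500, 257, 27]);
translate([25, 0, 394]) cube([500, 257, 27]);
translate([25, 0, 788]) cube([500, 257, 27]);
translate([25, 0, 1182]) cube([500, 257, 27]);
translate([25, 0, 1576]) cube([500, 257, 27]);


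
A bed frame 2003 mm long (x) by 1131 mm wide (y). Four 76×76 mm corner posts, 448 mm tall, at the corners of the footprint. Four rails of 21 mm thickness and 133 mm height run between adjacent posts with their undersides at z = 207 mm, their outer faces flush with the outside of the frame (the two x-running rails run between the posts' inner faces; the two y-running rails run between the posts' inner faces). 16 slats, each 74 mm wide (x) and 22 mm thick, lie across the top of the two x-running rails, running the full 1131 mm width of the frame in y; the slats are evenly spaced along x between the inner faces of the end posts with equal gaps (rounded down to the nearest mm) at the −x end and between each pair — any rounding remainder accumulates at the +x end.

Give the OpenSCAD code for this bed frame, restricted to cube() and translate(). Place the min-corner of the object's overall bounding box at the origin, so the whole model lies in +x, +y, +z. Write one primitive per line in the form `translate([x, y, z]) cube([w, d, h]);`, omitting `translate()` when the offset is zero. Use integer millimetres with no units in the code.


cube([76, 76, 448]);
translate([0, 1055, 0]) cube([76, 76, 448]);
translate([1927, 0, 0]) cube([76, 76, 448]);
translate([1927, 1055, 0]) cube([76, 76, 448]);
translate([76, 0, 207]) cube([1851, 21, 133]);
translate([76, 1110, 207]) cube([1851, 21, 133]);
translate([0, 76, 207]) cube([21, 979, 133]);
translate([1982, 76, 207]) cube([21, 979, 133]);
translate([115, 0, 340]) cube([74, 1131, 22]);
translate([228, 0, 340]) cube([74, 1131, 22]);
translate([341, 0, 340]) cube([74, 1131, 22]);
translate([454, 0, 340]) cube([74, 1131, 22]);
translate([567, 0, 340]) cube([74, 1131, 22]);
translate([680, 0, 340]) cube([74, 1131, 22]);
translate([793, 0, 340]) cube([74, 1131, 22]);
translate([906, 0, 340]) cube([74, 1131, 22]);
translate([1019, 0, 340]) cube([74, 1131, 22]);
translate([1132, 0, 340]) cube([74, 1131, 22]);
translate([1245, 0, 340]) cube([74, 1131, 22]);
translate([1358, 0, 340]) cube([74, 1131, 22]);
translate([1471, 0, 340]) cube([74, 1131, 22]);
translate([1584, 0, 340]) cube([74, 1131, 22]);
translate([1697, 0, 340]) cube([74, 1131, 22]);
translate([1810, 0, 340]) cube([74, 1131, 22]);


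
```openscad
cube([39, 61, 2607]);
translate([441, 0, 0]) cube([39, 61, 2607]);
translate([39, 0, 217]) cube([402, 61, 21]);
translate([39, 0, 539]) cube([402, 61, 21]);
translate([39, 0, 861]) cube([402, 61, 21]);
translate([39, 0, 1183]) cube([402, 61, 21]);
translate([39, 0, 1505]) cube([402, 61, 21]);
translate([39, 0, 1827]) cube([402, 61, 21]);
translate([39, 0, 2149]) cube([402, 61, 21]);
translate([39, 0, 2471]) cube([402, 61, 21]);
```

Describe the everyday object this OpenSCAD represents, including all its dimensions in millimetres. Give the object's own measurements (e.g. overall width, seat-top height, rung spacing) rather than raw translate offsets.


A straight ladder. Two 39×61 mm vertical rails, 2607 mm tall, stand 480 mm apart (outside-to-outside) with their front faces coplanar on the −y side. 8 rungs, each 61 mm deep and 21 mm tall, span between the inner faces of the rails, front faces flush with the rails. The lowest rung's underside is at z = 217 mm and rungs are spaced 322 mm apart (underside to underside).


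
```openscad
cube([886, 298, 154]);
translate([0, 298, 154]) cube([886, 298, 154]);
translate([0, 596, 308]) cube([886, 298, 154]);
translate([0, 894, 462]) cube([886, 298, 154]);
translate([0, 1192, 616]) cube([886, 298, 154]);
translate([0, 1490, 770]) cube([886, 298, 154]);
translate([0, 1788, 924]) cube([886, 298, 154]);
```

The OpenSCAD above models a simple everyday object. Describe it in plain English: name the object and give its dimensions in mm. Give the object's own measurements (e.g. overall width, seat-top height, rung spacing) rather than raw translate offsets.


A straight staircase of 7 solid steps. Each step is 886 mm wide (x), 298 mm deep (y, the going) and 154 mm tall (the rise). The first step rests on the floor; each subsequent step sits one going further in +y and one rise higher in +z, directly behind and above the previous step with no overlap.


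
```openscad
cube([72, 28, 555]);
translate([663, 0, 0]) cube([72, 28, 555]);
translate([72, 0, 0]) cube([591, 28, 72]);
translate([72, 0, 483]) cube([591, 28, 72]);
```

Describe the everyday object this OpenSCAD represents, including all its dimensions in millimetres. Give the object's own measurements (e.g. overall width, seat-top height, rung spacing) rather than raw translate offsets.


A rectangular picture frame lying in the x–z plane (depth along y). The opening is 591 mm wide (x) by 411 mm tall (z), surrounded by a border 72 mm wide on all four sides. The frame is 28 mm deep and is made of two full-height vertical stiles with two horizontal rails fitted between them.


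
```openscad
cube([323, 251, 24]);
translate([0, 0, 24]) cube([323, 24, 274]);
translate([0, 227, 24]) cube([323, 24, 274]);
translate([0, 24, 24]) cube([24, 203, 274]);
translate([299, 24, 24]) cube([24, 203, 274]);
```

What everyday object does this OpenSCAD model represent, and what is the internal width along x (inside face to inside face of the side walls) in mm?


An open box. The internal width is 275 mm.

A 323×251 base slab with four walls standing on it — an open box. The base is 323 mm wide and the walls are 24 mm thick, so the internal width is 323 − 2 × 24 = 275 mm.


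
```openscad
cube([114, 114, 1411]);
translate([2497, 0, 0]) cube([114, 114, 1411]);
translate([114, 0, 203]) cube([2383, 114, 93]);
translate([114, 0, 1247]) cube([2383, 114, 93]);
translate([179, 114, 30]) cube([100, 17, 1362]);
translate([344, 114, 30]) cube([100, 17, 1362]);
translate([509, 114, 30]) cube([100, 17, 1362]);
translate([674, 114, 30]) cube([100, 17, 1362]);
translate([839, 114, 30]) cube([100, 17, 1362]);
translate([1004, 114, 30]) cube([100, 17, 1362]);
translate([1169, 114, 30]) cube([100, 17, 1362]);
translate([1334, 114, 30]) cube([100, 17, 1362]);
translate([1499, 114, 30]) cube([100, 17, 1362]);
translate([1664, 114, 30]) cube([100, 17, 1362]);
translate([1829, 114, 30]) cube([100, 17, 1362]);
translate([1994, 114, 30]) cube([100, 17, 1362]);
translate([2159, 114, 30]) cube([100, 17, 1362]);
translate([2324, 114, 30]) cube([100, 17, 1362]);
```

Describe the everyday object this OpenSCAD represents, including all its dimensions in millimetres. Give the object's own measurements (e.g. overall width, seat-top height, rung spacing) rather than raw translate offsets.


A fence section. Two 114×114 mm posts, 1411 mm tall, stand on the floor with a clear span of 2383 mm between their inner faces. Two horizontal rails of 114×93 mm section span the gap between the posts with their undersides at z = 203 mm and z = 1247 mm, flush with the posts' −y face. 14 pickets, each 100 mm wide, 17 mm thick and 1362 mm tall, are fixed to the +y face of the rails with their bottoms at z = 30 mm, spaced across the span with a 65 mm gap after the −x post and between neighbouring pickets, with 73 mm left before the +x post.


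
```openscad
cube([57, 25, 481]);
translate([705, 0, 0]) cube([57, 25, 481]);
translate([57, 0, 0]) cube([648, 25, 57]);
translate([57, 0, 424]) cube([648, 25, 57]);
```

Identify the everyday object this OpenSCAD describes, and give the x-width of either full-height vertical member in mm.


A picture frame. The border width is 57 mm.

Four thin pieces enclosing a rectangular opening — a picture frame. The two full-height stiles are 481 mm tall; the top rail sits at z = 424 and is 57 mm tall, so the border above the opening is 481 − 424 = 57 mm, matching the stile x-width.


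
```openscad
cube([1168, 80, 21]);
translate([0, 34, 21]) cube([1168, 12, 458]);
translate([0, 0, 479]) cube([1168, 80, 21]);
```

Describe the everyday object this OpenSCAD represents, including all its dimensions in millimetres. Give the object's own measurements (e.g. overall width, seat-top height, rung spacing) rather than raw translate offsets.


An I-beam lying along x, 1168 mm long. Overall section height 500 mm. Two flanges 80 mm wide (y) and 21 mm thick, one on the floor and one at the top; a web 12 mm thick runs between them, centred on the flange width.


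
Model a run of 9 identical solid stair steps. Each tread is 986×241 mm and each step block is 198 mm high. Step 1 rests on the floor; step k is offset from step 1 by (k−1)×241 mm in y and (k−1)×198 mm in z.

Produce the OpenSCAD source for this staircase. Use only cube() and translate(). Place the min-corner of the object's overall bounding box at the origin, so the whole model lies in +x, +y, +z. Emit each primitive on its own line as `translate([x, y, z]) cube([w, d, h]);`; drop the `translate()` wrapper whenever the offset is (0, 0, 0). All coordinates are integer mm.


cube([986, 241, 198]);
translate([0, 241, 198]) cube([986, 241, 198]);
translate([0, 482, 396]) cube([986, 241, 198]);
translate([0, 723, 594]) cube([986, 241, 198]);
translate([0, 964, 792]) cube([986, 241, 198]);
translate([0, 1205, 990]) cube([986, 241, 198]);
translate([0, 1446, 1188]) cube([986, 241, 198]);
translate([0, 1687, 1386]) cube([986, 241, 198]);
translate([0, 1928, 1584]) cube([986, 241, 198]);


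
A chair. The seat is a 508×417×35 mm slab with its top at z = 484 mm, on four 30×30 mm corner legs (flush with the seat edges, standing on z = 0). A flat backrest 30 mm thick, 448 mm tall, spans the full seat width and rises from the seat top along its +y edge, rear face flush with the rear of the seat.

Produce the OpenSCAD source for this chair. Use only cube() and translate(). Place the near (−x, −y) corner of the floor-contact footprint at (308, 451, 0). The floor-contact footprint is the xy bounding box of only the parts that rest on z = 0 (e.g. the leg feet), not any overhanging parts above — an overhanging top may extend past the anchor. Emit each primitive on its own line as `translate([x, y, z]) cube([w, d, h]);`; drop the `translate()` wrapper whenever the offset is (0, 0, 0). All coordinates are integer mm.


translate([308, 451, 449]) cube([508, 417, 35]);
translate([308, 451, 0]) cube([30, 30, 449]);
translate([786, 451, 0]) cube([30, 30, 449]);
translate([308, 838, 0]) cube([30, 30, 449]);
translate([786, 838, 0]) cube([30, 30, 449]);
translate([308, 838, 484]) cube([508, 30, 448]);


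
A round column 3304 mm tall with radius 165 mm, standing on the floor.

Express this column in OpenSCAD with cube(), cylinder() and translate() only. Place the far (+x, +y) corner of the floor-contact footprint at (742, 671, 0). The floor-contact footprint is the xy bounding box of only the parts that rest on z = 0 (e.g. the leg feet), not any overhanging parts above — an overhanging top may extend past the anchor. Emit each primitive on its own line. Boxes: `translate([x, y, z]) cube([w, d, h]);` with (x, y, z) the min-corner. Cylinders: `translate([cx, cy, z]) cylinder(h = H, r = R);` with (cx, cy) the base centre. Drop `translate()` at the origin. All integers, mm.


translate([577, 506, 0]) cylinder(h = 3304, r = 165);


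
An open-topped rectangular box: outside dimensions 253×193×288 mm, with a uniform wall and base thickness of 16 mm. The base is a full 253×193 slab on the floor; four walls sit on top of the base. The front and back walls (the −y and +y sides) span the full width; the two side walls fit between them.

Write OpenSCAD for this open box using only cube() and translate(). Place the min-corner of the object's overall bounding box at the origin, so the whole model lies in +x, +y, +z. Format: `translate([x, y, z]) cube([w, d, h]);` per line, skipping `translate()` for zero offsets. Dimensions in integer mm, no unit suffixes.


cube([253, 193, 16]);
translate([0, 0, 16]) cube([253, 16, 272]);
translate([0, 177, 16]) cube([253, 16, 272]);
translate([0, 16, 16]) cube([16, 161, 272]);
translate([237, 16, 16]) cube([16, 161, 272]);


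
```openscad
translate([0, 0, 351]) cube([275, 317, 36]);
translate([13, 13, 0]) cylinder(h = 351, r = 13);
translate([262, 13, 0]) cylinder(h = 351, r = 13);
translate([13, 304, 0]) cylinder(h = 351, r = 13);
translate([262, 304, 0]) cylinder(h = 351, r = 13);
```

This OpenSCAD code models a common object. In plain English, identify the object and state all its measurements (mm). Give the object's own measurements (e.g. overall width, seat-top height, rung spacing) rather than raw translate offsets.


A simple wooden stool: a rectangular seat 275 mm (x) by 317 mm (y), 36 mm thick, top face at z = 387 mm, on four round legs, each 26 mm in diameter. The legs rest on z = 0, each leg's axis is inset half a diameter from the nearest pair of seat edges (so the leg's bounding box is flush with the corner).


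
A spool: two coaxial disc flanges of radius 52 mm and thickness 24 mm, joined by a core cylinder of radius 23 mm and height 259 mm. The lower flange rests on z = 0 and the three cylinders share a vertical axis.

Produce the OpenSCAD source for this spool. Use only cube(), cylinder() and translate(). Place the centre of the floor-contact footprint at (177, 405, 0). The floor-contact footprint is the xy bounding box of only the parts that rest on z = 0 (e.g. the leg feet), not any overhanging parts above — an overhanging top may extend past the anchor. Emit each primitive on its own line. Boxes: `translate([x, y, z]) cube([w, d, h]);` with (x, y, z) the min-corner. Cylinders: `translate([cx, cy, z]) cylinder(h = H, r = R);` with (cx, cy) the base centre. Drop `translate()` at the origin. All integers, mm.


translate([177, 405, 0]) cylinder(h = 24, r = 52);
translate([177, 405, 24]) cylinder(h = 259, r = 23);
translate([177, 405, 283]) cylinder(h = 24, r = 52);


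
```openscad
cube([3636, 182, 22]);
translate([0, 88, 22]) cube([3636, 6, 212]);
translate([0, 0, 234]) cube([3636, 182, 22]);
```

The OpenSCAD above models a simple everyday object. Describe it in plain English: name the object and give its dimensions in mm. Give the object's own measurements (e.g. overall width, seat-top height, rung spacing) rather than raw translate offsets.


An I-beam lying along x, 3636 mm long. Overall section height 256 mm. Two flanges 182 mm wide (y) and 22 mm thick, one on the floor and one at the top; a web 6 mm thick runs between them, centred on the flange width.


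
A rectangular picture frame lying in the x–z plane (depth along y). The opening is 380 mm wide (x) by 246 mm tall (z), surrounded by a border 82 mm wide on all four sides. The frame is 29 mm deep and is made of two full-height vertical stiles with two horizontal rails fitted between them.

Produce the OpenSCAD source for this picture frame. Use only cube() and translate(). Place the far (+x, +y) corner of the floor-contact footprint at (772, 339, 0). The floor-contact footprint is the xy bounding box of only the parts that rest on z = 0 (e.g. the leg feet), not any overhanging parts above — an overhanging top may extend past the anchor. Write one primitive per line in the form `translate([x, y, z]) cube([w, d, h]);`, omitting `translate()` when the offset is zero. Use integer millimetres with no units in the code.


translate([228, 310, 0]) cube([82, 29, 410]);
translate([690, 310, 0]) cube([82, 29, 410]);
translate([310, 310, 0]) cube([380, 29, 82]);
translate([310, 310, 328]) cube([380, 29, 82]);


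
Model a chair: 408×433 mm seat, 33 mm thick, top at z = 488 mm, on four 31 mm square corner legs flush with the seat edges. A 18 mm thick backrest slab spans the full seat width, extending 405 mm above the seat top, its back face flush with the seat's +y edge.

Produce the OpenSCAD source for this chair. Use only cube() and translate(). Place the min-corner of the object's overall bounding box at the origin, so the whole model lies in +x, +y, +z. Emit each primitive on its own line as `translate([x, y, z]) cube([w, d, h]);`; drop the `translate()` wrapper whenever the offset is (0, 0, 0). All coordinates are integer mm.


// leg_h = 488 - 33 = 455
translate([0, 0, 455]) cube([408, 433, 33]);
cube([31, 31, 455]);
translate([377, 0, 0]) cube([31, 31, 455]);
translate([0, 402, 0]) cube([31, 31, 455]);
translate([377, 402, 0]) cube([31, 31, 455]);
translate([0, 415, 488]) cube([408, 18, 405]);


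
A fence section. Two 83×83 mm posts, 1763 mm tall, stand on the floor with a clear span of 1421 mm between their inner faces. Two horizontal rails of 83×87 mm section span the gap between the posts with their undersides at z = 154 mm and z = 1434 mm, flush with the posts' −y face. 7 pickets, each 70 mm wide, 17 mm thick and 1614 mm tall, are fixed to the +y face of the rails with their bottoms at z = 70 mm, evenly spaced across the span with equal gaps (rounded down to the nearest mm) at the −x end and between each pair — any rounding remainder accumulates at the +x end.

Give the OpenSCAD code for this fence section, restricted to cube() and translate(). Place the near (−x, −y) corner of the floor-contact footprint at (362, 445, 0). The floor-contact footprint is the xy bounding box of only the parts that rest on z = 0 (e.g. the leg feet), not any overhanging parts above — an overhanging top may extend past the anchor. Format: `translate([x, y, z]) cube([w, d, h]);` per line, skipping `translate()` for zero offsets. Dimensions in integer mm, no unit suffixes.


translate([362, 445, 0]) cube([83, 83, 1763]);
translate([1866, 445, 0]) cube([83, 83, 1763]);
translate([445, 445, 154]) cube([1421, 83, 87]);
translate([445, 445, 1434]) cube([1421, 83, 87]);
translate([561, 528, 70]) cube([70, 17, 1614]);
translate([747, 528, 70]) cube([70, 17, 1614]);
translate([933, 528, 70]) cube([70, 17, 1614]);
translate([1119, 528, 70]) cube([70, 17, 1614]);
translate([1305, 528, 70]) cube([70, 17, 1614]);
translate([1491, 528, 70]) cube([70, 17, 1614]);
translate([1677, 528, 70]) cube([70, 17, 1614]);


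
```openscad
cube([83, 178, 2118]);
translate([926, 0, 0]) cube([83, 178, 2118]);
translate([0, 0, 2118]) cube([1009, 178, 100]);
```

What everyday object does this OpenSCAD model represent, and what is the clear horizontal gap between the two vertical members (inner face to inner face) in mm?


A door frame. The clear opening width is 843 mm.

Two 2118 mm tall posts with a header on top — a door frame. The left jamb is 83 mm wide at x = 0; the right jamb starts at x = 926. The clear opening is 926 − 83 = 843 mm.


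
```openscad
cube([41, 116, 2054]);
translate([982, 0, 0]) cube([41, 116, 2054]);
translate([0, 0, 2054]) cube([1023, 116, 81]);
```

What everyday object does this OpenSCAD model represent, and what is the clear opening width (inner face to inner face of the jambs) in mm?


A door frame. The clear opening width is 941 mm.

Two 2054 mm tall posts with a header on top — a door frame. The left jamb is 41 mm wide at x = 0; the right jamb starts at x = 982. The clear opening is 982 − 41 = 941 mm.


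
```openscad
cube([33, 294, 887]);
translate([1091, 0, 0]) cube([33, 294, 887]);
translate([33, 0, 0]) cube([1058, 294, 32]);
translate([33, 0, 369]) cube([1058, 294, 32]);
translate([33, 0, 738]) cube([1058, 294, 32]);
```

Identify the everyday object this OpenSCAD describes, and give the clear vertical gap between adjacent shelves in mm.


A bookshelf. The clear shelf gap is 337 mm.

Two tall side panels with 3 horizontal boards between them — a bookshelf. The first two shelf undersides are at z = 0 and z = 369; with shelf thickness 32, the clear gap is 369 − 0 − 32 = 337 mm.


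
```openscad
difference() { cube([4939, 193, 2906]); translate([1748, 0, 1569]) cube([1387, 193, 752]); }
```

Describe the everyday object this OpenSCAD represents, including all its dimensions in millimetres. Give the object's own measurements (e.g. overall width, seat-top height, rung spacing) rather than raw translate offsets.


A wall 4939 mm long (x), 193 mm thick (y), 2906 mm tall, with a rectangular window opening cut through it. The opening is 1387 mm wide and 752 mm tall; its sill is at z = 1569 mm and its near (−x) edge is 1748 mm from the wall's −x end. The opening passes through the full wall thickness.


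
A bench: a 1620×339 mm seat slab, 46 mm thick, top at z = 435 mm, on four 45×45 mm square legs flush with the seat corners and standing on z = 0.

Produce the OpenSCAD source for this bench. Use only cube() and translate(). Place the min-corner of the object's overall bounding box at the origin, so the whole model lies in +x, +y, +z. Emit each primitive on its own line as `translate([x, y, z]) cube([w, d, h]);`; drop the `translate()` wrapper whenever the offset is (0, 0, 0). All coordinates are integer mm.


translate([0, 0, 389]) cube([1620, 339, 46]);
cube([45, 45, 389]);
translate([0, 294, 0]) cube([45, 45, 389]);
translate([1575, 0, 0]) cube([45, 45, 389]);
translate([1575, 294, 0]) cube([45, 45, 389]);


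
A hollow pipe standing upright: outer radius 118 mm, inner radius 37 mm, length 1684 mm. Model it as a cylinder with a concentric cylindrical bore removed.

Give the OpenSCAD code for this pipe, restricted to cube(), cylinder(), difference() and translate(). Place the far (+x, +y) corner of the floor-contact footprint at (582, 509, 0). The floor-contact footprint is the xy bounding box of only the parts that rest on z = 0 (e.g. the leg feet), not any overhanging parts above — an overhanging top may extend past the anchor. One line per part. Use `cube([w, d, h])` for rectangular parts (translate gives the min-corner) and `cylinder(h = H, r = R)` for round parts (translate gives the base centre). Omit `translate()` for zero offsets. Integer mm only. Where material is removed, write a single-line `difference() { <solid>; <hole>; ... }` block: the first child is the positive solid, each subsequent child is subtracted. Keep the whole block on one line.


difference() { translate([464, 391, 0]) cylinder(h = 1684, r = 118); translate([464, 391, 0]) cylinder(h = 1684, r = 37); }


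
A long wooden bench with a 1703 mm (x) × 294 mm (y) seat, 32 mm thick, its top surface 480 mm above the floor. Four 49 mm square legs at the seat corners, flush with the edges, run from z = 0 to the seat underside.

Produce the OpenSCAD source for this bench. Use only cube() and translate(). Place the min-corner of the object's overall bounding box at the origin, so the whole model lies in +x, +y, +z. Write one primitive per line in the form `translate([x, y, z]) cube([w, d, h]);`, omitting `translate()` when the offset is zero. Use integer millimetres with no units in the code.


translate([0, 0, 448]) cube([1703, 294, 32]);
cube([49, 49, 448]);
translate([0, 245, 0]) cube([49, 49, 448]);
translate([1654, 0, 0]) cube([49, 49, 448]);
translate([1654, 245, 0]) cube([49, 49, 448]);


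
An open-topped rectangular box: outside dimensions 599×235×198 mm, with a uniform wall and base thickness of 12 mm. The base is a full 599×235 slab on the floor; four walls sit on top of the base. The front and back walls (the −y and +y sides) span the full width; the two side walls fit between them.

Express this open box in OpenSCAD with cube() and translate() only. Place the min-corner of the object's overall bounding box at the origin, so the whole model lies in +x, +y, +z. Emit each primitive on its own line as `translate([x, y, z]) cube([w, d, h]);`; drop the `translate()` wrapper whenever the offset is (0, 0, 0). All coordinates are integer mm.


cube([599, 235, 12]);
translate([0, 0, 12]) cube([599, 12, 186]);
translate([0, 223, 12]) cube([599, 12, 186]);
translate([0, 12, 12]) cube([12, 211, 186]);
translate([587, 12, 12]) cube([12, 211, 186]);


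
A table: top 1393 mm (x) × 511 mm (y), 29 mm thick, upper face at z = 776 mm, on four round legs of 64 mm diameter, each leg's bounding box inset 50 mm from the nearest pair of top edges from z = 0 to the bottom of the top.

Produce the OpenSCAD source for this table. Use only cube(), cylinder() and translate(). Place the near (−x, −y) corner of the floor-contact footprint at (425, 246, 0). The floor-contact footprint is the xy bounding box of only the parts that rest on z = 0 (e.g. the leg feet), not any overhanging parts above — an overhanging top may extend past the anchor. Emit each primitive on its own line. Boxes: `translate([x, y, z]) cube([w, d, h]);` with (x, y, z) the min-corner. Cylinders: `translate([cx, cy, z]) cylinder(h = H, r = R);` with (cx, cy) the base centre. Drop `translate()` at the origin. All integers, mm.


translate([375, 196, 747]) cube([1393, 511, 29]);
translate([457, 278, 0]) cylinder(h = 747, r = 32);
translate([1686, 278, 0]) cylinder(h = 747, r = 32);
translate([457, 625, 0]) cylinder(h = 747, r = 32);
translate([1686, 625, 0]) cylinder(h = 747, r = 32);
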